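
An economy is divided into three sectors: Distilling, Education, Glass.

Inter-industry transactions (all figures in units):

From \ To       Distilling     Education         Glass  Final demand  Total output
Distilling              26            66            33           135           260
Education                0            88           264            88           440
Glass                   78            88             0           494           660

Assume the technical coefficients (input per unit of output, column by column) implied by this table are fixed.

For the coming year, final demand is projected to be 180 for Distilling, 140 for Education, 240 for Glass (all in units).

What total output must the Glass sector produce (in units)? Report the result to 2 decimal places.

x_G = 400.49

Technical coefficients a_ij = z_ij / X_j:
  a_DD = 26/260 = 0.10, a_ED = 0/260 = 0.00, a_GD = 78/260 = 0.30
  a_DE = 66/440 = 0.15, a_EE = 88/440 = 0.20, a_GE = 88/440 = 0.20
  a_DG = 33/660 = 0.05, a_EG = 264/660 = 0.40, a_GG = 0/660 = 0.00
I − A =
  [   0.90    -0.15    -0.05]
  [   0.00     0.80    -0.40]
  [  -0.30    -0.20     1.00]
Cofactors of I−A, C_ij = (−1)^(i+j)·(minor ij) (rows/columns in the sector order above):
  C_11 = (0.80)(1.00) − (-0.40)(-0.20) = 0.7200
  C_12 = −[(0.00)(1.00) − (-0.40)(-0.30)] = 0.1200
  C_13 = (0.00)(-0.20) − (0.80)(-0.30) = 0.2400
  C_21 = −[(-0.15)(1.00) − (-0.05)(-0.20)] = 0.1600
  C_22 = (0.90)(1.00) − (-0.05)(-0.30) = 0.8850
  C_23 = −[(0.90)(-0.20) − (-0.15)(-0.30)] = 0.2250
  C_31 = (-0.15)(-0.40) − (-0.05)(0.80) = 0.1000
  C_32 = −[(0.90)(-0.40) − (-0.05)(0.00)] = 0.3600
  C_33 = (0.90)(0.80) − (-0.15)(0.00) = 0.7200
det(I−A) = Σ_j (I−A)_1j·C_1j = (0.90)(0.7200) + (-0.15)(0.1200) + (-0.05)(0.2400) = 0.6180
adj(I−A) = Cᵀ =
  [ 0.7200   0.1600   0.1000]
  [ 0.1200   0.8850   0.3600]
  [ 0.2400   0.2250   0.7200]
(I − A)⁻¹ = adj(I−A) / det(I−A) ≈
  [   1.1650     0.2589     0.1618]
  [   0.1942     1.4320     0.5825]
  [   0.3883     0.3641     1.1650]
x = (I − A)⁻¹ d = adj(I−A)·d / det(I−A), with det(I−A) = 0.6180:
  x_D = (0.7200·180 + 0.1600·140 + 0.1000·240) / 0.6180 = 176.00 / 0.6180 ≈ 284.79
  x_E = (0.1200·180 + 0.8850·140 + 0.3600·240) / 0.6180 = 231.90 / 0.6180 ≈ 375.24
  x_G = (0.2400·180 + 0.2250·140 + 0.7200·240) / 0.6180 = 247.50 / 0.6180 ≈ 400.49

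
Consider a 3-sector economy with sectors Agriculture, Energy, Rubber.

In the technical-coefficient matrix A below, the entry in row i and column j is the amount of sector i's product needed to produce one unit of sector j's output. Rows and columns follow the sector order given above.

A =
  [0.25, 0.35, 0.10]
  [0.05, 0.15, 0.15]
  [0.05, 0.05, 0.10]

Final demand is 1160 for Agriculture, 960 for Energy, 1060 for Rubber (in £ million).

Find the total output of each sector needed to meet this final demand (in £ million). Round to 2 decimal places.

I − A =
  [   0.75    -0.35    -0.10]
  [  -0.05     0.85    -0.15]
  [  -0.05    -0.05     0.90]
Cofactors of I−A, C_ij = (−1)^(i+j)·(minor ij) (rows/columns in the sector order above):
  C_11 = (0.85)(0.90) − (-0.15)(-0.05) = 0.7575
  C_12 = −[(-0.05)(0.90) − (-0.15)(-0.05)] = 0.0525
  C_13 = (-0.05)(-0.05) − (0.85)(-0.05) = 0.0450
  C_21 = −[(-0.35)(0.90) − (-0.10)(-0.05)] = 0.3200
  C_22 = (0.75)(0.90) − (-0.10)(-0.05) = 0.6700
  C_23 = −[(0.75)(-0.05) − (-0.35)(-0.05)] = 0.0550
  C_31 = (-0.35)(-0.15) − (-0.10)(0.85) = 0.1375
  C_32 = −[(0.75)(-0.15) − (-0.10)(-0.05)] = 0.1175
  C_33 = (0.75)(0.85) − (-0.35)(-0.05) = 0.6200
det(I−A) = Σ_j (I−A)_1j·C_1j = (0.75)(0.7575) + (-0.35)(0.0525) + (-0.10)(0.0450) = 0.54525
adj(I−A) = Cᵀ =
  [ 0.7575   0.3200   0.1375]
  [ 0.0525   0.6700   0.1175]
  [ 0.0450   0.0550   0.6200]
(I − A)⁻¹ = adj(I−A) / det(I−A) ≈
  [   1.3893     0.5869     0.2522]
  [   0.0963     1.2288     0.2155]
  [   0.0825     0.1009     1.1371]
x = (I − A)⁻¹ d = adj(I−A)·d / det(I−A), with det(I−A) = 0.54525:
  x_1 = (0.7575·1160 + 0.3200·960 + 0.1375·1060) / 0.54525 = 1331.65 / 0.54525 ≈ 2442.27
  x_2 = (0.0525·1160 + 0.6700·960 + 0.1175·1060) / 0.54525 = 828.65 / 0.54525 ≈ 1519.76
  x_3 = (0.0450·1160 + 0.0550·960 + 0.6200·1060) / 0.54525 = 762.20 / 0.54525 ≈ 1397.89

x_1 = 2442.27, x_2 = 1519.76, x_3 = 1397.89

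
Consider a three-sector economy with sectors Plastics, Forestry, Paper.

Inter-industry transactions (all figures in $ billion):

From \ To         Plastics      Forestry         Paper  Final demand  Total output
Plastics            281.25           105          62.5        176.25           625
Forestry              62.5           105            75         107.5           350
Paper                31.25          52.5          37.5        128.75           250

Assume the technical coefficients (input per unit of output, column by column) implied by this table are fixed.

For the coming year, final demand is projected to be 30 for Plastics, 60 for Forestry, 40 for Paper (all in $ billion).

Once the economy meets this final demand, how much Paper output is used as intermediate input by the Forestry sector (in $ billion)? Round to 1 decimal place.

Technical coefficients a_ij = z_ij / X_j:
  a_11 = 281.25/625 = 0.45, a_21 = 62.5/625 = 0.10, a_31 = 31.25/625 = 0.05
  a_12 = 105/350 = 0.30, a_22 = 105/350 = 0.30, a_32 = 52.5/350 = 0.15
  a_13 = 62.5/250 = 0.25, a_23 = 75/250 = 0.30, a_33 = 37.5/250 = 0.15
I − A =
  [   0.55    -0.30    -0.25]
  [  -0.10     0.70    -0.30]
  [  -0.05    -0.15     0.85]
Cofactors of I−A, C_ij = (−1)^(i+j)·(minor ij) (rows/columns in the sector order above):
  C_11 = (0.70)(0.85) − (-0.30)(-0.15) = 0.5500
  C_12 = −[(-0.10)(0.85) − (-0.30)(-0.05)] = 0.1000
  C_13 = (-0.10)(-0.15) − (0.70)(-0.05) = 0.0500
  C_21 = −[(-0.30)(0.85) − (-0.25)(-0.15)] = 0.2925
  C_22 = (0.55)(0.85) − (-0.25)(-0.05) = 0.4550
  C_23 = −[(0.55)(-0.15) − (-0.30)(-0.05)] = 0.0975
  C_31 = (-0.30)(-0.30) − (-0.25)(0.70) = 0.2650
  C_32 = −[(0.55)(-0.30) − (-0.25)(-0.10)] = 0.1900
  C_33 = (0.55)(0.70) − (-0.30)(-0.10) = 0.3550
det(I−A) = Σ_j (I−A)_1j·C_1j = (0.55)(0.5500) + (-0.30)(0.1000) + (-0.25)(0.0500) = 0.2600
adj(I−A) = Cᵀ =
  [ 0.5500   0.2925   0.2650]
  [ 0.1000   0.4550   0.1900]
  [ 0.0500   0.0975   0.3550]
(I − A)⁻¹ = adj(I−A) / det(I−A) ≈
  [   2.1154     1.1250     1.0192]
  [   0.3846     1.7500     0.7308]
  [   0.1923     0.3750     1.3654]
First solve x = (I − A)⁻¹ d = adj(I−A)·d / det(I−A); in particular x_2 = (0.1000·30 + 0.4550·60 + 0.1900·40) / 0.2600 = 37.90 / 0.2600 ≈ 145.769.
Intermediate flow from 3 to 2: z_32 = a_32 · x_2 = 0.15 × 37.90 / 0.2600 = 5.685 / 0.2600 ≈ 21.9.

z_32 = 21.9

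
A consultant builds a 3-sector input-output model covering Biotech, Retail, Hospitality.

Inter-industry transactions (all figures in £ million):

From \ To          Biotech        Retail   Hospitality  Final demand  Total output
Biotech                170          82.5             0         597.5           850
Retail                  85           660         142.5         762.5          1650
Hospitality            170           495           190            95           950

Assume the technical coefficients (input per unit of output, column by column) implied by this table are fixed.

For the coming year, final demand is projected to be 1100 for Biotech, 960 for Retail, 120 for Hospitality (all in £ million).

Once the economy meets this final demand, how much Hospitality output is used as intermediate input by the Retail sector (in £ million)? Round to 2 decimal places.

Technical coefficients a_ij = z_ij / X_j:
  a_BB = 170/850 = 0.20, a_RB = 85/850 = 0.10, a_HB = 170/850 = 0.20
  a_BR = 82.5/1650 = 0.05, a_RR = 660/1650 = 0.40, a_HR = 495/1650 = 0.30
  a_BH = 0/950 = 0.00, a_RH = 142.5/950 = 0.15, a_HH = 190/950 = 0.20
I − A =
  [   0.80    -0.05     0.00]
  [  -0.10     0.60    -0.15]
  [  -0.20    -0.30     0.80]
Cofactors of I−A, C_ij = (−1)^(i+j)·(minor ij) (rows/columns in the sector order above):
  C_11 = (0.60)(0.80) − (-0.15)(-0.30) = 0.4350
  C_12 = −[(-0.10)(0.80) − (-0.15)(-0.20)] = 0.1100
  C_13 = (-0.10)(-0.30) − (0.60)(-0.20) = 0.1500
  C_21 = −[(-0.05)(0.80) − (0.00)(-0.30)] = 0.0400
  C_22 = (0.80)(0.80) − (0.00)(-0.20) = 0.6400
  C_23 = −[(0.80)(-0.30) − (-0.05)(-0.20)] = 0.2500
  C_31 = (-0.05)(-0.15) − (0.00)(0.60) = 0.0075
  C_32 = −[(0.80)(-0.15) − (0.00)(-0.10)] = 0.1200
  C_33 = (0.80)(0.60) − (-0.05)(-0.10) = 0.4750
det(I−A) = Σ_j (I−A)_1j·C_1j = (0.80)(0.4350) + (-0.05)(0.1100) + (0.00)(0.1500) = 0.3425
adj(I−A) = Cᵀ =
  [ 0.4350   0.0400   0.0075]
  [ 0.1100   0.6400   0.1200]
  [ 0.1500   0.2500   0.4750]
(I − A)⁻¹ = adj(I−A) / det(I−A) ≈
  [   1.2701     0.1168     0.0219]
  [   0.3212     1.8686     0.3504]
  [   0.4380     0.7299     1.3869]
First solve x = (I − A)⁻¹ d = adj(I−A)·d / det(I−A); in particular x_R = (0.1100·1100 + 0.6400·960 + 0.1200·120) / 0.3425 = 749.80 / 0.3425 ≈ 2189.1971.
Intermediate flow from H to R: z_HR = a_HR · x_R = 0.30 × 749.80 / 0.3425 = 224.94 / 0.3425 ≈ 656.76.

z_HR = 656.76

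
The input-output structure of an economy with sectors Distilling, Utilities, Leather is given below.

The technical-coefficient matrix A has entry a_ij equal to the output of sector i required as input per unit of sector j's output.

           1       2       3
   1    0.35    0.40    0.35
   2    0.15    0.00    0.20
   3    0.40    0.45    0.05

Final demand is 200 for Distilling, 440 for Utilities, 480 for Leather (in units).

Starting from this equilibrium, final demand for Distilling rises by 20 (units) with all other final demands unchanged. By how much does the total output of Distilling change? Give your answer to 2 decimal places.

Δx_1 = 56.14

I − A =
  [   0.65    -0.40    -0.35]
  [  -0.15     1.00    -0.20]
  [  -0.40    -0.45     0.95]
Cofactors of I−A, C_ij = (−1)^(i+j)·(minor ij) (rows/columns in the sector order above):
  C_11 = (1.00)(0.95) − (-0.20)(-0.45) = 0.8600
  C_12 = −[(-0.15)(0.95) − (-0.20)(-0.40)] = 0.2225
  C_13 = (-0.15)(-0.45) − (1.00)(-0.40) = 0.4675
  C_21 = −[(-0.40)(0.95) − (-0.35)(-0.45)] = 0.5375
  C_22 = (0.65)(0.95) − (-0.35)(-0.40) = 0.4775
  C_23 = −[(0.65)(-0.45) − (-0.40)(-0.40)] = 0.4525
  C_31 = (-0.40)(-0.20) − (-0.35)(1.00) = 0.4300
  C_32 = −[(0.65)(-0.20) − (-0.35)(-0.15)] = 0.1825
  C_33 = (0.65)(1.00) − (-0.40)(-0.15) = 0.5900
det(I−A) = Σ_j (I−A)_1j·C_1j = (0.65)(0.8600) + (-0.40)(0.2225) + (-0.35)(0.4675) = 0.306375
adj(I−A) = Cᵀ =
  [ 0.8600   0.5375   0.4300]
  [ 0.2225   0.4775   0.1825]
  [ 0.4675   0.4525   0.5900]
(I − A)⁻¹ = adj(I−A) / det(I−A) ≈
  [   2.8070     1.7544     1.4035]
  [   0.7262     1.5585     0.5957]
  [   1.5259     1.4769     1.9257]
Δx = (I − A)⁻¹ Δd with Δd having +20 in the Distilling component and 0 elsewhere.
So Δx_1 = L_11 · (+20), where L_11 = adj(I−A)_11 / det(I−A) = 0.8600 / 0.306375.
Δx_1 = 0.8600 × (+20) / 0.306375 = 17.20 / 0.306375 ≈ 56.14.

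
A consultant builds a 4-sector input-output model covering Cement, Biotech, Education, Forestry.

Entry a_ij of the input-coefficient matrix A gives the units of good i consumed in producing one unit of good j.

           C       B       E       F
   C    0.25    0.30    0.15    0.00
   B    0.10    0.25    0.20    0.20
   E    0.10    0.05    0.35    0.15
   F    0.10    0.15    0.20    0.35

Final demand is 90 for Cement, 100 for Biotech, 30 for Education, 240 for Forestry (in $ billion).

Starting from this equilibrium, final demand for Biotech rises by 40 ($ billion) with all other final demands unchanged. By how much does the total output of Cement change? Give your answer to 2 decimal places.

Δx_C = 30.51

I − A =
  [   0.75    -0.30    -0.15     0.00]
  [  -0.10     0.75    -0.20    -0.20]
  [  -0.10    -0.05     0.65    -0.15]
  [  -0.10    -0.15    -0.20     0.65]
Compute the cofactors C_ij = (−1)^(i+j)·(3×3 minor ij) of I−A; the adjugate is their transpose:
adj(I−A) = Cᵀ =
  [ 0.261875   0.126000   0.119625   0.066375]
  [ 0.072250   0.282375   0.140250   0.119250]
  [ 0.063500   0.065250   0.317625   0.093375]
  [ 0.076500   0.104625   0.148500   0.320625]
det(I−A) = Σ_j (I−A)_1j·C_1j = (0.75)(0.261875) + (-0.30)(0.072250) + (-0.15)(0.063500) + (0.00)(0.076500) = 0.16520625
(I − A)⁻¹ = adj(I−A) / det(I−A) ≈
  [   1.5851     0.7627     0.7241     0.4018]
  [   0.4373     1.7092     0.8489     0.7218]
  [   0.3844     0.3950     1.9226     0.5652]
  [   0.4631     0.6333     0.8989     1.9408]
Δx = (I − A)⁻¹ Δd with Δd having +40 in the Biotech component and 0 elsewhere.
So Δx_C = L_CB · (+40), where L_CB = adj(I−A)_CB / det(I−A) = 0.126000 / 0.16520625.
Δx_C = 0.126000 × (+40) / 0.16520625 = 5.04 / 0.16520625 ≈ 30.51.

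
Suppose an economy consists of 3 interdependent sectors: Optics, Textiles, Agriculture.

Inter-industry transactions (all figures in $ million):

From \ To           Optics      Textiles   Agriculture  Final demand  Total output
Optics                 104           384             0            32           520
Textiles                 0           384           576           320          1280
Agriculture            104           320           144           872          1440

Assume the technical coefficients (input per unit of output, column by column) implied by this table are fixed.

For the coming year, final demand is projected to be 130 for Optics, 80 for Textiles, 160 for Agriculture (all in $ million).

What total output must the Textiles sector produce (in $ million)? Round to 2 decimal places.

x_2 = 298.00

Technical coefficients a_ij = z_ij / X_j:
  a_11 = 104/520 = 0.20, a_21 = 0/520 = 0.00, a_31 = 104/520 = 0.20
  a_12 = 384/1280 = 0.30, a_22 = 384/1280 = 0.30, a_32 = 320/1280 = 0.25
  a_13 = 0/1440 = 0.00, a_23 = 576/1440 = 0.40, a_33 = 144/1440 = 0.10
I − A =
  [   0.80    -0.30     0.00]
  [   0.00     0.70    -0.40]
  [  -0.20    -0.25     0.90]
Cofactors of I−A, C_ij = (−1)^(i+j)·(minor ij) (rows/columns in the sector order above):
  C_11 = (0.70)(0.90) − (-0.40)(-0.25) = 0.5300
  C_12 = −[(0.00)(0.90) − (-0.40)(-0.20)] = 0.0800
  C_13 = (0.00)(-0.25) − (0.70)(-0.20) = 0.1400
  C_21 = −[(-0.30)(0.90) − (0.00)(-0.25)] = 0.2700
  C_22 = (0.80)(0.90) − (0.00)(-0.20) = 0.7200
  C_23 = −[(0.80)(-0.25) − (-0.30)(-0.20)] = 0.2600
  C_31 = (-0.30)(-0.40) − (0.00)(0.70) = 0.1200
  C_32 = −[(0.80)(-0.40) − (0.00)(0.00)] = 0.3200
  C_33 = (0.80)(0.70) − (-0.30)(0.00) = 0.5600
det(I−A) = Σ_j (I−A)_1j·C_1j = (0.80)(0.5300) + (-0.30)(0.0800) + (0.00)(0.1400) = 0.4000
adj(I−A) = Cᵀ =
  [ 0.5300   0.2700   0.1200]
  [ 0.0800   0.7200   0.3200]
  [ 0.1400   0.2600   0.5600]
(I − A)⁻¹ = adj(I−A) / det(I−A) ≈
  [   1.3250     0.6750     0.3000]
  [   0.2000     1.8000     0.8000]
  [   0.3500     0.6500     1.4000]
x = (I − A)⁻¹ d = adj(I−A)·d / det(I−A), with det(I−A) = 0.4000:
  x_1 = (0.5300·130 + 0.2700·80 + 0.1200·160) / 0.4000 = 109.70 / 0.4000 = 274.25
  x_2 = (0.0800·130 + 0.7200·80 + 0.3200·160) / 0.4000 = 119.20 / 0.4000 = 298.00
  x_3 = (0.1400·130 + 0.2600·80 + 0.5600·160) / 0.4000 = 128.60 / 0.4000 = 321.50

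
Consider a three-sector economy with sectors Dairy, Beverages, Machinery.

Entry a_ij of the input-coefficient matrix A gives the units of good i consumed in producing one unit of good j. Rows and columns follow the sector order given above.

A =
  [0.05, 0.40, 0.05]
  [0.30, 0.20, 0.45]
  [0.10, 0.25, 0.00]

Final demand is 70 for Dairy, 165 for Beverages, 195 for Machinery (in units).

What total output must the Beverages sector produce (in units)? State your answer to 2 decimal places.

x_B = 524.98

I − A =
  [   0.95    -0.40    -0.05]
  [  -0.30     0.80    -0.45]
  [  -0.10    -0.25     1.00]
Cofactors of I−A, C_ij = (−1)^(i+j)·(minor ij) (rows/columns in the sector order above):
  C_11 = (0.80)(1.00) − (-0.45)(-0.25) = 0.6875
  C_12 = −[(-0.30)(1.00) − (-0.45)(-0.10)] = 0.3450
  C_13 = (-0.30)(-0.25) − (0.80)(-0.10) = 0.1550
  C_21 = −[(-0.40)(1.00) − (-0.05)(-0.25)] = 0.4125
  C_22 = (0.95)(1.00) − (-0.05)(-0.10) = 0.9450
  C_23 = −[(0.95)(-0.25) − (-0.40)(-0.10)] = 0.2775
  C_31 = (-0.40)(-0.45) − (-0.05)(0.80) = 0.2200
  C_32 = −[(0.95)(-0.45) − (-0.05)(-0.30)] = 0.4425
  C_33 = (0.95)(0.80) − (-0.40)(-0.30) = 0.6400
det(I−A) = Σ_j (I−A)_1j·C_1j = (0.95)(0.6875) + (-0.40)(0.3450) + (-0.05)(0.1550) = 0.507375
adj(I−A) = Cᵀ =
  [ 0.6875   0.4125   0.2200]
  [ 0.3450   0.9450   0.4425]
  [ 0.1550   0.2775   0.6400]
(I − A)⁻¹ = adj(I−A) / det(I−A) ≈
  [   1.3550     0.8130     0.4336]
  [   0.6800     1.8625     0.8721]
  [   0.3055     0.5469     1.2614]
x = (I − A)⁻¹ d = adj(I−A)·d / det(I−A), with det(I−A) = 0.507375:
  x_D = (0.6875·70 + 0.4125·165 + 0.2200·195) / 0.507375 = 159.0875 / 0.507375 ≈ 313.55
  x_B = (0.3450·70 + 0.9450·165 + 0.4425·195) / 0.507375 = 266.3625 / 0.507375 ≈ 524.98
  x_M = (0.1550·70 + 0.2775·165 + 0.6400·195) / 0.507375 = 181.4375 / 0.507375 ≈ 357.60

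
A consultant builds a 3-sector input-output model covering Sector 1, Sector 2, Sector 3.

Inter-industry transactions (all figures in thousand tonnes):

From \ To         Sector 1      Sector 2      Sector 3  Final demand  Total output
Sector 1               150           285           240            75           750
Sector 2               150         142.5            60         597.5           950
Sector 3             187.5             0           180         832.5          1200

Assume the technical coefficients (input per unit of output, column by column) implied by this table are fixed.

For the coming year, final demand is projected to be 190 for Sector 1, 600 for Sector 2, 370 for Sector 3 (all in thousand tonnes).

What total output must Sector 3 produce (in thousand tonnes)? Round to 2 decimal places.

Technical coefficients a_ij = z_ij / X_j:
  a_11 = 150/750 = 0.20, a_21 = 150/750 = 0.20, a_31 = 187.5/750 = 0.25
  a_12 = 285/950 = 0.30, a_22 = 142.5/950 = 0.15, a_32 = 0/950 = 0.00
  a_13 = 240/1200 = 0.20, a_23 = 60/1200 = 0.05, a_33 = 180/1200 = 0.15
I − A =
  [   0.80    -0.30    -0.20]
  [  -0.20     0.85    -0.05]
  [  -0.25     0.00     0.85]
Cofactors of I−A, C_ij = (−1)^(i+j)·(minor ij) (rows/columns in the sector order above):
  C_11 = (0.85)(0.85) − (-0.05)(0.00) = 0.7225
  C_12 = −[(-0.20)(0.85) − (-0.05)(-0.25)] = 0.1825
  C_13 = (-0.20)(0.00) − (0.85)(-0.25) = 0.2125
  C_21 = −[(-0.30)(0.85) − (-0.20)(0.00)] = 0.2550
  C_22 = (0.80)(0.85) − (-0.20)(-0.25) = 0.6300
  C_23 = −[(0.80)(0.00) − (-0.30)(-0.25)] = 0.0750
  C_31 = (-0.30)(-0.05) − (-0.20)(0.85) = 0.1850
  C_32 = −[(0.80)(-0.05) − (-0.20)(-0.20)] = 0.0800
  C_33 = (0.80)(0.85) − (-0.30)(-0.20) = 0.6200
det(I−A) = Σ_j (I−A)_1j·C_1j = (0.80)(0.7225) + (-0.30)(0.1825) + (-0.20)(0.2125) = 0.48075
adj(I−A) = Cᵀ =
  [ 0.7225   0.2550   0.1850]
  [ 0.1825   0.6300   0.0800]
  [ 0.2125   0.0750   0.6200]
(I − A)⁻¹ = adj(I−A) / det(I−A) ≈
  [   1.5029     0.5304     0.3848]
  [   0.3796     1.3105     0.1664]
  [   0.4420     0.1560     1.2897]
x = (I − A)⁻¹ d = adj(I−A)·d / det(I−A), with det(I−A) = 0.48075:
  x_1 = (0.7225·190 + 0.2550·600 + 0.1850·370) / 0.48075 = 358.725 / 0.48075 ≈ 746.18
  x_2 = (0.1825·190 + 0.6300·600 + 0.0800·370) / 0.48075 = 442.275 / 0.48075 ≈ 919.97
  x_3 = (0.2125·190 + 0.0750·600 + 0.6200·370) / 0.48075 = 314.775 / 0.48075 ≈ 654.76

x_3 = 654.76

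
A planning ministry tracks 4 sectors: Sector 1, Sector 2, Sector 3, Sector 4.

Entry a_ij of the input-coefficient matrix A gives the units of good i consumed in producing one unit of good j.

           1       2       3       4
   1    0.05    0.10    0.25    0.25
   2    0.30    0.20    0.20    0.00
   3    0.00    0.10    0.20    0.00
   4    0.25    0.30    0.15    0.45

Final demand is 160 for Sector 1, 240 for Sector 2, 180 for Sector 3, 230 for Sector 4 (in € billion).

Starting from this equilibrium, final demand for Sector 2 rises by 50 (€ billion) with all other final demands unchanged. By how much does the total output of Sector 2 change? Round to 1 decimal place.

I − A =
  [   0.95    -0.10    -0.25    -0.25]
  [  -0.30     0.80    -0.20     0.00]
  [   0.00    -0.10     0.80     0.00]
  [  -0.25    -0.30    -0.15     0.55]
Compute the cofactors C_ij = (−1)^(i+j)·(3×3 minor ij) of I−A; the adjugate is their transpose:
adj(I−A) = Cᵀ =
  [ 0.3410   0.1215   0.1660   0.1550]
  [ 0.1320   0.3680   0.1445   0.0600]
  [ 0.0165   0.0460   0.3290   0.0075]
  [ 0.2315   0.2685   0.2440   0.5575]
det(I−A) = Σ_j (I−A)_1j·C_1j = (0.95)(0.3410) + (-0.10)(0.1320) + (-0.25)(0.0165) + (-0.25)(0.2315) = 0.24875
(I − A)⁻¹ = adj(I−A) / det(I−A) ≈
  [   1.3709     0.4884     0.6673     0.6231]
  [   0.5307     1.4794     0.5809     0.2412]
  [   0.0663     0.1849     1.3226     0.0302]
  [   0.9307     1.0794     0.9809     2.2412]
Δx = (I − A)⁻¹ Δd with Δd having +50 in the Sector 2 component and 0 elsewhere.
So Δx_2 = L_22 · (+50), where L_22 = adj(I−A)_22 / det(I−A) = 0.3680 / 0.24875.
Δx_2 = 0.3680 × (+50) / 0.24875 = 18.40 / 0.24875 ≈ 74.0.

Δx_2 = 74.0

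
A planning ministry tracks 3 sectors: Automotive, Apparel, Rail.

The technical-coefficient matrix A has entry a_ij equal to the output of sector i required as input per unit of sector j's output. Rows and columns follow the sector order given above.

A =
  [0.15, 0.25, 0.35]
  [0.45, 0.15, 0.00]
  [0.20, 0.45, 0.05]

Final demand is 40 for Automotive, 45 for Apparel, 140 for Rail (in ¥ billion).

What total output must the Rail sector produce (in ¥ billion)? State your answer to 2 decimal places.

I − A =
  [   0.85    -0.25    -0.35]
  [  -0.45     0.85     0.00]
  [  -0.20    -0.45     0.95]
Cofactors of I−A, C_ij = (−1)^(i+j)·(minor ij) (rows/columns in the sector order above):
  C_11 = (0.85)(0.95) − (0.00)(-0.45) = 0.8075
  C_12 = −[(-0.45)(0.95) − (0.00)(-0.20)] = 0.4275
  C_13 = (-0.45)(-0.45) − (0.85)(-0.20) = 0.3725
  C_21 = −[(-0.25)(0.95) − (-0.35)(-0.45)] = 0.3950
  C_22 = (0.85)(0.95) − (-0.35)(-0.20) = 0.7375
  C_23 = −[(0.85)(-0.45) − (-0.25)(-0.20)] = 0.4325
  C_31 = (-0.25)(0.00) − (-0.35)(0.85) = 0.2975
  C_32 = −[(0.85)(0.00) − (-0.35)(-0.45)] = 0.1575
  C_33 = (0.85)(0.85) − (-0.25)(-0.45) = 0.6100
det(I−A) = Σ_j (I−A)_1j·C_1j = (0.85)(0.8075) + (-0.25)(0.4275) + (-0.35)(0.3725) = 0.449125
adj(I−A) = Cᵀ =
  [ 0.8075   0.3950   0.2975]
  [ 0.4275   0.7375   0.1575]
  [ 0.3725   0.4325   0.6100]
(I − A)⁻¹ = adj(I−A) / det(I−A) ≈
  [   1.7979     0.8795     0.6624]
  [   0.9519     1.6421     0.3507]
  [   0.8294     0.9630     1.3582]
x = (I − A)⁻¹ d = adj(I−A)·d / det(I−A), with det(I−A) = 0.449125:
  x_1 = (0.8075·40 + 0.3950·45 + 0.2975·140) / 0.449125 = 91.725 / 0.449125 ≈ 204.23
  x_2 = (0.4275·40 + 0.7375·45 + 0.1575·140) / 0.449125 = 72.3375 / 0.449125 ≈ 161.06
  x_3 = (0.3725·40 + 0.4325·45 + 0.6100·140) / 0.449125 = 119.7625 / 0.449125 ≈ 266.66

x_3 = 266.66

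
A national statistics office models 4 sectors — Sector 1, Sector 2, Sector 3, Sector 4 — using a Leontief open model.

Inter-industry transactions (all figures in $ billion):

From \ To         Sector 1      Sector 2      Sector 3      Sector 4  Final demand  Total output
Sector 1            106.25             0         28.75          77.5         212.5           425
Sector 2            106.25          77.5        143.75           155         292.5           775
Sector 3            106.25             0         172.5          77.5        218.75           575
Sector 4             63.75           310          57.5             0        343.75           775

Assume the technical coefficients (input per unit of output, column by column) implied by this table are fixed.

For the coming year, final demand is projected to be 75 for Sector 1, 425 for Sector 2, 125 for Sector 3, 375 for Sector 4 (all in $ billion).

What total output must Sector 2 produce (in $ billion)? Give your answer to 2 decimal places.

x_2 = 809.09

Technical coefficients a_ij = z_ij / X_j:
  a_11 = 106.25/425 = 0.25, a_21 = 106.25/425 = 0.25, a_31 = 106.25/425 = 0.25, a_41 = 63.75/425 = 0.15
  a_12 = 0/775 = 0.00, a_22 = 77.5/775 = 0.10, a_32 = 0/775 = 0.00, a_42 = 310/775 = 0.40
  a_13 = 28.75/575 = 0.05, a_23 = 143.75/575 = 0.25, a_33 = 172.5/575 = 0.30, a_43 = 57.5/575 = 0.10
  a_14 = 77.5/775 = 0.10, a_24 = 155/775 = 0.20, a_34 = 77.5/775 = 0.10, a_44 = 0/775 = 0.00
I − A =
  [   0.75     0.00    -0.05    -0.10]
  [  -0.25     0.90    -0.25    -0.20]
  [  -0.25     0.00     0.70    -0.10]
  [  -0.15    -0.40    -0.10     1.00]
Compute the cofactors C_ij = (−1)^(i+j)·(3×3 minor ij) of I−A; the adjugate is their transpose:
adj(I−A) = Cᵀ =
  [ 0.55500   0.03000   0.06000   0.06750]
  [ 0.26475   0.49125   0.21525   0.14625]
  [ 0.22850   0.04000   0.59150   0.09000]
  [ 0.21200   0.20500   0.15425   0.46125]
det(I−A) = Σ_j (I−A)_1j·C_1j = (0.75)(0.55500) + (0.00)(0.26475) + (-0.05)(0.22850) + (-0.10)(0.21200) = 0.383625
(I − A)⁻¹ = adj(I−A) / det(I−A) ≈
  [   1.4467     0.0782     0.1564     0.1760]
  [   0.6901     1.2805     0.5611     0.3812]
  [   0.5956     0.1043     1.5419     0.2346]
  [   0.5526     0.5344     0.4021     1.2023]
x = (I − A)⁻¹ d = adj(I−A)·d / det(I−A), with det(I−A) = 0.383625:
  x_1 = (0.55500·75 + 0.03000·425 + 0.06000·125 + 0.06750·375) / 0.383625 = 87.1875 / 0.383625 ≈ 227.27
  x_2 = (0.26475·75 + 0.49125·425 + 0.21525·125 + 0.14625·375) / 0.383625 = 310.3875 / 0.383625 ≈ 809.09
  x_3 = (0.22850·75 + 0.04000·425 + 0.59150·125 + 0.09000·375) / 0.383625 = 141.825 / 0.383625 ≈ 369.70
  x_4 = (0.21200·75 + 0.20500·425 + 0.15425·125 + 0.46125·375) / 0.383625 = 295.275 / 0.383625 ≈ 769.70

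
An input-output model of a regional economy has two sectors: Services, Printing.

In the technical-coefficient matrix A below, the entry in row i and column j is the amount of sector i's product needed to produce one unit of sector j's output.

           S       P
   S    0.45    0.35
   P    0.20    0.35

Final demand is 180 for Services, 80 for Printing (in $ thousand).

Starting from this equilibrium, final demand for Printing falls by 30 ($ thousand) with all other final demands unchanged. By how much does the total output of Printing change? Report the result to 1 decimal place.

Δx_P = -57.4

I − A =
  [   0.55    -0.35]
  [  -0.20     0.65]
det(I−A) = (0.55)(0.65) − (-0.35)(-0.20) = 0.2875
adj(I−A) = [[0.65, 0.35], [0.20, 0.55]]
(I − A)⁻¹ = adj(I−A) / det(I−A) ≈
  [   2.2609     1.2174]
  [   0.6957     1.9130]
Δx = (I − A)⁻¹ Δd with Δd having -30 in the Printing component and 0 elsewhere.
So Δx_P = L_PP · (-30), where L_PP = adj(I−A)_PP / det(I−A) = 0.55 / 0.2875.
Δx_P = 0.55 × (-30) / 0.2875 = -16.50 / 0.2875 ≈ -57.4.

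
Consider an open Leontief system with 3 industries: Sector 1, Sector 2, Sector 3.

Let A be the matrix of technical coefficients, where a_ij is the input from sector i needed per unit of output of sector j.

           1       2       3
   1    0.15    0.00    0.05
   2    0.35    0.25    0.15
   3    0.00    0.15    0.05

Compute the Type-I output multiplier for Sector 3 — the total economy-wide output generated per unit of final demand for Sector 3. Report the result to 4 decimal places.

I − A =
  [   0.85     0.00    -0.05]
  [  -0.35     0.75    -0.15]
  [   0.00    -0.15     0.95]
Cofactors of I−A, C_ij = (−1)^(i+j)·(minor ij) (rows/columns in the sector order above):
  C_11 = (0.75)(0.95) − (-0.15)(-0.15) = 0.6900
  C_12 = −[(-0.35)(0.95) − (-0.15)(0.00)] = 0.3325
  C_13 = (-0.35)(-0.15) − (0.75)(0.00) = 0.0525
  C_21 = −[(0.00)(0.95) − (-0.05)(-0.15)] = 0.0075
  C_22 = (0.85)(0.95) − (-0.05)(0.00) = 0.8075
  C_23 = −[(0.85)(-0.15) − (0.00)(0.00)] = 0.1275
  C_31 = (0.00)(-0.15) − (-0.05)(0.75) = 0.0375
  C_32 = −[(0.85)(-0.15) − (-0.05)(-0.35)] = 0.1450
  C_33 = (0.85)(0.75) − (0.00)(-0.35) = 0.6375
det(I−A) = Σ_j (I−A)_1j·C_1j = (0.85)(0.6900) + (0.00)(0.3325) + (-0.05)(0.0525) = 0.583875
adj(I−A) = Cᵀ =
  [ 0.6900   0.0075   0.0375]
  [ 0.3325   0.8075   0.1450]
  [ 0.0525   0.1275   0.6375]
(I − A)⁻¹ = adj(I−A) / det(I−A) ≈
  [   1.18176     0.01285     0.06423]
  [   0.56947     1.38300     0.24834]
  [   0.08992     0.21837     1.09184]
The output multiplier for sector j is the column-j sum of the Leontief inverse (I − A)⁻¹ = adj(I−A) / det(I−A).
Column 3 of adj(I−A): (0.0375, 0.1450, 0.6375); det(I−A) = 0.583875.
m_3 = (0.0375 + 0.1450 + 0.6375) / 0.583875 = 0.82 / 0.583875 ≈ 1.4044.

m_3 = 1.4044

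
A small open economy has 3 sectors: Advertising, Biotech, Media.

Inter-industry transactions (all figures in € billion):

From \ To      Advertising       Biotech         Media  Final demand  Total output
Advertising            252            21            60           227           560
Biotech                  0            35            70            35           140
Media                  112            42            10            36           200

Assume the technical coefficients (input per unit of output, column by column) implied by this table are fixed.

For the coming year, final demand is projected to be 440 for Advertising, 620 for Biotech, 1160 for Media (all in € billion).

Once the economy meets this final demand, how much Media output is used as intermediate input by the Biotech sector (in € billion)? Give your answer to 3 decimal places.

z_32 = 582.342

Technical coefficients a_ij = z_ij / X_j:
  a_11 = 252/560 = 0.45, a_21 = 0/560 = 0.00, a_31 = 112/560 = 0.20
  a_12 = 21/140 = 0.15, a_22 = 35/140 = 0.25, a_32 = 42/140 = 0.30
  a_13 = 60/200 = 0.30, a_23 = 70/200 = 0.35, a_33 = 10/200 = 0.05
I − A =
  [   0.55    -0.15    -0.30]
  [   0.00     0.75    -0.35]
  [  -0.20    -0.30     0.95]
Cofactors of I−A, C_ij = (−1)^(i+j)·(minor ij) (rows/columns in the sector order above):
  C_11 = (0.75)(0.95) − (-0.35)(-0.30) = 0.6075
  C_12 = −[(0.00)(0.95) − (-0.35)(-0.20)] = 0.0700
  C_13 = (0.00)(-0.30) − (0.75)(-0.20) = 0.1500
  C_21 = −[(-0.15)(0.95) − (-0.30)(-0.30)] = 0.2325
  C_22 = (0.55)(0.95) − (-0.30)(-0.20) = 0.4625
  C_23 = −[(0.55)(-0.30) − (-0.15)(-0.20)] = 0.1950
  C_31 = (-0.15)(-0.35) − (-0.30)(0.75) = 0.2775
  C_32 = −[(0.55)(-0.35) − (-0.30)(0.00)] = 0.1925
  C_33 = (0.55)(0.75) − (-0.15)(0.00) = 0.4125
det(I−A) = Σ_j (I−A)_1j·C_1j = (0.55)(0.6075) + (-0.15)(0.0700) + (-0.30)(0.1500) = 0.278625
adj(I−A) = Cᵀ =
  [ 0.6075   0.2325   0.2775]
  [ 0.0700   0.4625   0.1925]
  [ 0.1500   0.1950   0.4125]
(I − A)⁻¹ = adj(I−A) / det(I−A) ≈
  [   2.1803     0.8345     0.9960]
  [   0.2512     1.6599     0.6909]
  [   0.5384     0.6999     1.4805]
First solve x = (I − A)⁻¹ d = adj(I−A)·d / det(I−A); in particular x_2 = (0.0700·440 + 0.4625·620 + 0.1925·1160) / 0.278625 = 540.85 / 0.278625 ≈ 1941.13952.
Intermediate flow from 3 to 2: z_32 = a_32 · x_2 = 0.30 × 540.85 / 0.278625 = 162.255 / 0.278625 ≈ 582.342.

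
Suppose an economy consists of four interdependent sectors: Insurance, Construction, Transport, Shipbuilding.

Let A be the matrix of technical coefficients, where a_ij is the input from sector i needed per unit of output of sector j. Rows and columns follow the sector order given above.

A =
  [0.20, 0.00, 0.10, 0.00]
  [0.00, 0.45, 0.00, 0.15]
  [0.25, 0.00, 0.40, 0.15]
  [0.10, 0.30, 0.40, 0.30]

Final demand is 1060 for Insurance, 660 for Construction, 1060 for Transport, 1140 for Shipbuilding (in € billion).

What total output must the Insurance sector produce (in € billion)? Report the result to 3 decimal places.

I − A =
  [   0.80     0.00    -0.10     0.00]
  [   0.00     0.55     0.00    -0.15]
  [  -0.25     0.00     0.60    -0.15]
  [  -0.10    -0.30    -0.40     0.70]
Compute the cofactors C_ij = (−1)^(i+j)·(3×3 minor ij) of I−A; the adjugate is their transpose:
adj(I−A) = Cᵀ =
  [ 0.17100   0.00450   0.03400   0.00825]
  [ 0.02400   0.26900   0.04950   0.06825]
  [ 0.09325   0.03600   0.27200   0.06600]
  [ 0.08800   0.13650   0.18150   0.25025]
det(I−A) = Σ_j (I−A)_1j·C_1j = (0.80)(0.17100) + (0.00)(0.02400) + (-0.10)(0.09325) + (0.00)(0.08800) = 0.127475
(I − A)⁻¹ = adj(I−A) / det(I−A) ≈
  [   1.3414     0.0353     0.2667     0.0647]
  [   0.1883     2.1102     0.3883     0.5354]
  [   0.7315     0.2824     2.1338     0.5177]
  [   0.6903     1.0708     1.4238     1.9631]
x = (I − A)⁻¹ d = adj(I−A)·d / det(I−A), with det(I−A) = 0.127475:
  x_I = (0.17100·1060 + 0.00450·660 + 0.03400·1060 + 0.00825·1140) / 0.127475 = 229.675 / 0.127475 ≈ 1801.726
  x_C = (0.02400·1060 + 0.26900·660 + 0.04950·1060 + 0.06825·1140) / 0.127475 = 333.255 / 0.127475 ≈ 2614.277
  x_T = (0.09325·1060 + 0.03600·660 + 0.27200·1060 + 0.06600·1140) / 0.127475 = 486.165 / 0.127475 ≈ 3813.807
  x_S = (0.08800·1060 + 0.13650·660 + 0.18150·1060 + 0.25025·1140) / 0.127475 = 661.045 / 0.127475 ≈ 5185.683

x_I = 1801.726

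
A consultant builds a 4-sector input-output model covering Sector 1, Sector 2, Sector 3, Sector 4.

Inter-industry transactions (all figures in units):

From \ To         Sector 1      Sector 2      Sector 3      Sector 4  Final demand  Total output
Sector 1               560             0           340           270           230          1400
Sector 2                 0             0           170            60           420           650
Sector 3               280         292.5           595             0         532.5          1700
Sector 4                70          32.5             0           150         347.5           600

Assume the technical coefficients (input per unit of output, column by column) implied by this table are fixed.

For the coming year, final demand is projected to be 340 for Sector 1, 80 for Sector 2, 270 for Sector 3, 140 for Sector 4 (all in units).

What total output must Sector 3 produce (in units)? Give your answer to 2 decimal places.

Technical coefficients a_ij = z_ij / X_j:
  a_11 = 560/1400 = 0.40, a_21 = 0/1400 = 0.00, a_31 = 280/1400 = 0.20, a_41 = 70/1400 = 0.05
  a_12 = 0/650 = 0.00, a_22 = 0/650 = 0.00, a_32 = 292.5/650 = 0.45, a_42 = 32.5/650 = 0.05
  a_13 = 340/1700 = 0.20, a_23 = 170/1700 = 0.10, a_33 = 595/1700 = 0.35, a_43 = 0/1700 = 0.00
  a_14 = 270/600 = 0.45, a_24 = 60/600 = 0.10, a_34 = 0/600 = 0.00, a_44 = 150/600 = 0.25
I − A =
  [   0.60     0.00    -0.20    -0.45]
  [   0.00     1.00    -0.10    -0.10]
  [  -0.20    -0.45     0.65     0.00]
  [  -0.05    -0.05     0.00     0.75]
Compute the cofactors C_ij = (−1)^(i+j)·(3×3 minor ij) of I−A; the adjugate is their transpose:
adj(I−A) = Cᵀ =
  [ 0.450500   0.082125   0.151250   0.281250]
  [ 0.018250   0.247875   0.043750   0.044000]
  [ 0.151250   0.196875   0.424500   0.117000]
  [ 0.031250   0.022000   0.013000   0.323000]
det(I−A) = Σ_j (I−A)_1j·C_1j = (0.60)(0.450500) + (0.00)(0.018250) + (-0.20)(0.151250) + (-0.45)(0.031250) = 0.2259875
(I − A)⁻¹ = adj(I−A) / det(I−A) ≈
  [   1.9935     0.3634     0.6693     1.2445]
  [   0.0808     1.0969     0.1936     0.1947]
  [   0.6693     0.8712     1.8784     0.5177]
  [   0.1383     0.0974     0.0575     1.4293]
x = (I − A)⁻¹ d = adj(I−A)·d / det(I−A), with det(I−A) = 0.2259875:
  x_1 = (0.450500·340 + 0.082125·80 + 0.151250·270 + 0.281250·140) / 0.2259875 = 239.9525 / 0.2259875 ≈ 1061.80
  x_2 = (0.018250·340 + 0.247875·80 + 0.043750·270 + 0.044000·140) / 0.2259875 = 44.0075 / 0.2259875 ≈ 194.73
  x_3 = (0.151250·340 + 0.196875·80 + 0.424500·270 + 0.117000·140) / 0.2259875 = 198.17 / 0.2259875 ≈ 876.91
  x_4 = (0.031250·340 + 0.022000·80 + 0.013000·270 + 0.323000·140) / 0.2259875 = 61.115 / 0.2259875 ≈ 270.44

x_3 = 876.91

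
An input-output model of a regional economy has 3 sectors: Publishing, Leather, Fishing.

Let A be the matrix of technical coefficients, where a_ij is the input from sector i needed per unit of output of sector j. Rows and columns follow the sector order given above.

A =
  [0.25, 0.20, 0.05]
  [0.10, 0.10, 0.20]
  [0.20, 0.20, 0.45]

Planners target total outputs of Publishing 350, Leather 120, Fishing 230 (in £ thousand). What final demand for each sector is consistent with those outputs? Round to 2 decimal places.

I − A =
  [   0.75    -0.20    -0.05]
  [  -0.10     0.90    -0.20]
  [  -0.20    -0.20     0.55]
d = (I − A) x:
  d_1 = (+0.75)·350 + (-0.20)·120 + (-0.05)·230 = 227.00
  d_2 = (-0.10)·350 + (+0.90)·120 + (-0.20)·230 = 27.00
  d_3 = (-0.20)·350 + (-0.20)·120 + (+0.55)·230 = 32.50

d_1 = 227.00, d_2 = 27.00, d_3 = 32.50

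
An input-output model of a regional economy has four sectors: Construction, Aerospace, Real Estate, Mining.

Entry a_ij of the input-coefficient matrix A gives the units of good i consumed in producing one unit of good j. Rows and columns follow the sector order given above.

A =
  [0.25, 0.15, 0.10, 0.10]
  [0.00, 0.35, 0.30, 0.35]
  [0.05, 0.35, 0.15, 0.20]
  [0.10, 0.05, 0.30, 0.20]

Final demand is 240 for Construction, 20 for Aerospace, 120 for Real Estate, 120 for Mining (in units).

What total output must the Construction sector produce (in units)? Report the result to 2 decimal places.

x_C = 532.80

I − A =
  [   0.75    -0.15    -0.10    -0.10]
  [   0.00     0.65    -0.30    -0.35]
  [  -0.05    -0.35     0.85    -0.20]
  [  -0.10    -0.05    -0.30     0.80]
Compute the cofactors C_ij = (−1)^(i+j)·(3×3 minor ij) of I−A; the adjugate is their transpose:
adj(I−A) = Cᵀ =
  [ 0.264375   0.136750   0.123000   0.123625]
  [ 0.053000   0.449000   0.259250   0.267875]
  [ 0.050375   0.223250   0.365125   0.195250]
  [ 0.055250   0.128875   0.168500   0.330125]
det(I−A) = Σ_j (I−A)_1j·C_1j = (0.75)(0.264375) + (-0.15)(0.053000) + (-0.10)(0.050375) + (-0.10)(0.055250) = 0.17976875
(I − A)⁻¹ = adj(I−A) / det(I−A) ≈
  [   1.4706     0.7607     0.6842     0.6877]
  [   0.2948     2.4977     1.4421     1.4901]
  [   0.2802     1.2419     2.0311     1.0861]
  [   0.3073     0.7169     0.9373     1.8364]
x = (I − A)⁻¹ d = adj(I−A)·d / det(I−A), with det(I−A) = 0.17976875:
  x_C = (0.264375·240 + 0.136750·20 + 0.123000·120 + 0.123625·120) / 0.17976875 = 95.78 / 0.17976875 ≈ 532.80
  x_A = (0.053000·240 + 0.449000·20 + 0.259250·120 + 0.267875·120) / 0.17976875 = 84.955 / 0.17976875 ≈ 472.58
  x_R = (0.050375·240 + 0.223250·20 + 0.365125·120 + 0.195250·120) / 0.17976875 = 83.80 / 0.17976875 ≈ 466.15
  x_M = (0.055250·240 + 0.128875·20 + 0.168500·120 + 0.330125·120) / 0.17976875 = 75.6725 / 0.17976875 ≈ 420.94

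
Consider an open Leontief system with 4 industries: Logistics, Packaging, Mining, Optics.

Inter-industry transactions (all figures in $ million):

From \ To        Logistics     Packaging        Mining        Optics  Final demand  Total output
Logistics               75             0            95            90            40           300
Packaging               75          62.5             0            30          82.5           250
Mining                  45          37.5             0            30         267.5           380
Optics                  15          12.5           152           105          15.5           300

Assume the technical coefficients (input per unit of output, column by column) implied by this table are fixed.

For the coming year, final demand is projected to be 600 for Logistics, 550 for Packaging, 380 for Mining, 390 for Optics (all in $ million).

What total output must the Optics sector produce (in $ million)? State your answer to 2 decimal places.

x_4 = 1471.04

Technical coefficients a_ij = z_ij / X_j:
  a_11 = 75/300 = 0.25, a_21 = 75/300 = 0.25, a_31 = 45/300 = 0.15, a_41 = 15/300 = 0.05
  a_12 = 0/250 = 0.00, a_22 = 62.5/250 = 0.25, a_32 = 37.5/250 = 0.15, a_42 = 12.5/250 = 0.05
  a_13 = 95/380 = 0.25, a_23 = 0/380 = 0.00, a_33 = 0/380 = 0.00, a_43 = 152/380 = 0.40
  a_14 = 90/300 = 0.30, a_24 = 30/300 = 0.10, a_34 = 30/300 = 0.10, a_44 = 105/300 = 0.35
I − A =
  [   0.75     0.00    -0.25    -0.30]
  [  -0.25     0.75     0.00    -0.10]
  [  -0.15    -0.15     1.00    -0.10]
  [  -0.05    -0.05    -0.40     0.65]
Compute the cofactors C_ij = (−1)^(i+j)·(3×3 minor ij) of I−A; the adjugate is their transpose:
adj(I−A) = Cᵀ =
  [ 0.446500   0.058625   0.210625   0.247500]
  [ 0.163500   0.398875   0.101875   0.152500]
  [ 0.102500   0.076875   0.346875   0.112500]
  [ 0.110000   0.082500   0.237500   0.525000]
det(I−A) = Σ_j (I−A)_1j·C_1j = (0.75)(0.446500) + (0.00)(0.163500) + (-0.25)(0.102500) + (-0.30)(0.110000) = 0.27625
(I − A)⁻¹ = adj(I−A) / det(I−A) ≈
  [   1.6163     0.2122     0.7624     0.8959]
  [   0.5919     1.4439     0.3688     0.5520]
  [   0.3710     0.2783     1.2557     0.4072]
  [   0.3982     0.2986     0.8597     1.9005]
x = (I − A)⁻¹ d = adj(I−A)·d / det(I−A), with det(I−A) = 0.27625:
  x_1 = (0.446500·600 + 0.058625·550 + 0.210625·380 + 0.247500·390) / 0.27625 = 476.70625 / 0.27625 ≈ 1725.63
  x_2 = (0.163500·600 + 0.398875·550 + 0.101875·380 + 0.152500·390) / 0.27625 = 415.66875 / 0.27625 ≈ 1504.68
  x_3 = (0.102500·600 + 0.076875·550 + 0.346875·380 + 0.112500·390) / 0.27625 = 279.46875 / 0.27625 ≈ 1011.65
  x_4 = (0.110000·600 + 0.082500·550 + 0.237500·380 + 0.525000·390) / 0.27625 = 406.375 / 0.27625 ≈ 1471.04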